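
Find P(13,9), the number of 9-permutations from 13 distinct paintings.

P(13,9) = 13!/(13-9)! = 13!/4!.

Final answer: P(13,9) = 259459200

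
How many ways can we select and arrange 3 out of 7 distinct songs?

P(7,3) = 7!/(7-3)! = 7!/4!.

Final answer: P(7,3) = 210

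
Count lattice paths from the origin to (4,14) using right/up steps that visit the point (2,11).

Paths (0,0)->(2,11): C(13,11) = 78.
Paths (2,11)->(4,14): C(5,3) = 10.
By multiplication principle: 78 x 10.

Final answer: 780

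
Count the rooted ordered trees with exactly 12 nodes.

The structures are counted by the Catalan number C_n. Here n = 12 - 1 = 11.
Using C_0 = 1 and C_(k+1) = C_k x 2(2k+1)/(k+2), build up term by term: C_1=1, C_2=2, C_3=5, C_4=14, C_5=42, C_6=132, C_7=429, C_8=1430, C_9=4862, C_10=16796, C_11=58786.

Final answer: C_{11} = 58786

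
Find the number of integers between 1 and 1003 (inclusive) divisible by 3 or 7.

Multiples of 3: 334. Multiples of 7: 143. Of both (lcm=21): 47.
By inclusion-exclusion: 334 + 143 - 47.

Final answer: 430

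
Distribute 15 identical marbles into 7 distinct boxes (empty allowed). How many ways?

Stars and bars: C(n+k-1, k-1) = C(21,6).

Final answer: C(21,6) = 54264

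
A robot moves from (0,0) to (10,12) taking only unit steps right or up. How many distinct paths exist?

Each path has 10 right steps and 12 up steps in some order (22 steps total).
Choose which 12 of the 22 steps are up: C(22,12).

Final answer: C(22,12) = 646646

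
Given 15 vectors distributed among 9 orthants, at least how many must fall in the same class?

By pigeonhole with 15 objects and 9 categories: ceiling(15/9).

Final answer: 2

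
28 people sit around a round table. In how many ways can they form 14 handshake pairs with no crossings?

This is a standard Catalan-number count: the answer is C_n. Here n = 28/2 = 14.
C_n = (2n)!/(n!(n+1)!), so C_{14} = 28!/(14! x 15!) = C(28,14)/15 = 40116600/15.

Final answer: C_{14} = 2674440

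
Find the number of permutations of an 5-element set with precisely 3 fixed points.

Choose which 3 elements are fixed: C(5,3) = 10.
Derange the remaining 2 using D(j) = (j-1)(D(j-1) + D(j-2)), D(0)=1, D(1)=0: D(2)=1.
Total: 10 x 1.

Final answer: C(5,3) D(2) = 10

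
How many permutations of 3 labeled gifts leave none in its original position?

Use the recurrence D(n) = (n-1)(D(n-1) + D(n-2)) with D(0)=1, D(1)=0.
D(2) = 1 x (0 + 1) = 1
D(3) = 2 x (D(2) + D(1)) = 2 x (1 + 0)

Final answer: D(3) = 2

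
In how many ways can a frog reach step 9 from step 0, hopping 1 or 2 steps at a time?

Let f(n) be the number of climbs. Removing the last move (1 or 2 steps) gives f(n) = f(n-1) + f(n-2); base cases f(1)=1, f(2)=2.
Computing successive values: f(1)=1, f(2)=2, f(3)=3, f(4)=5, f(5)=8, f(6)=13, f(7)=21, f(8)=34, f(9)=55.

Final answer: 55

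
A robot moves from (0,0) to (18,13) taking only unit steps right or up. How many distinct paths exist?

Each path has 18 right steps and 13 up steps in some order (31 steps total).
Choose which 13 of the 31 steps are up: C(31,13).

Final answer: C(31,13) = 206253075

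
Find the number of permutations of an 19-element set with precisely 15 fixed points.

Choose which 15 elements are fixed: C(19,15) = 3876.
Derange the remaining 4 using D(j) = (j-1)(D(j-1) + D(j-2)), D(0)=1, D(1)=0: D(2)=1, D(3)=2, D(4)=9.
Total: 3876 x 9.

Final answer: C(19,15) D(4) = 34884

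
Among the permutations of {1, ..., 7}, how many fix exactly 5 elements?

Choose which 5 elements are fixed: C(7,5) = 21.
Derange the remaining 2 using D(j) = (j-1)(D(j-1) + D(j-2)), D(0)=1, D(1)=0: D(2)=1.
Total: 21 x 1.

Final answer: C(7,5) D(2) = 21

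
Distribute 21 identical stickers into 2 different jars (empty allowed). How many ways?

Stars and bars: C(n+k-1, k-1) = C(22,1).

Final answer: C(22,1) = 22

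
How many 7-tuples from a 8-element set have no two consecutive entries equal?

Let g(n) count such strings. g(1) = 8, and each valid string of length n-1 extends in 7 ways (any symbol but the last), so g(n) = 7 g(n-1).
Total: g(7) = 8 x 7^6.

Final answer: 8 x 7^{6} = 941192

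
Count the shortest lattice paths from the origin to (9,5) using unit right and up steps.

Each path has 9 right steps and 5 up steps in some order (14 steps total).
Choose which 5 of the 14 steps are up: C(14,5).

Final answer: C(14,5) = 2002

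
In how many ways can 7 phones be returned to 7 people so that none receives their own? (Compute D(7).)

D(n) = (n-1)(D(n-1) + D(n-2)), D(0)=1, D(1)=0.
D(2) = 1 x (0 + 1) = 1
D(3) = 2 x (1 + 0) = 2
D(4) = 3 x (2 + 1) = 9
D(5) = 4 x (9 + 2) = 44
D(6) = 5 x (44 + 9) = 265
D(7) = 6 x (D(6) + D(5)) = 6 x (265 + 44)

Final answer: D(7) = 1854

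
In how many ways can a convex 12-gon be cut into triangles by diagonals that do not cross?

The structures are counted by the Catalan number C_n. Here n = 12 - 2 = 10.
C_n = (2n)!/(n!(n+1)!), so C_{10} = 20!/(10! x 11!) = C(20,10)/11 = 184756/11.

Final answer: C_{10} = 16796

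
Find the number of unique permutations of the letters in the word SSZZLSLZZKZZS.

Letters (K:1, L:2, S:4, Z:6). Total letters: 13.
Permutations = 13!/(6! x 4! x 2!).

Final answer: 180180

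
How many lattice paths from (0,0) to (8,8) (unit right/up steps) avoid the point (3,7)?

Total paths to (8,8): C(16,8) = 12870.
Paths through (3,7): C(10,7) x C(6,1) = 720.
Avoiding (3,7): 12870 - 720.

Final answer: 12150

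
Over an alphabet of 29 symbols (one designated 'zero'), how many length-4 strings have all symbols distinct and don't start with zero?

First digit: 28 (nonzero). Second: 28 (not first). Third: 27, etc.
Total: 28 x 28 x 27 x 26.

Final answer: 550368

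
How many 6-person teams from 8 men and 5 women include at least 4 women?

Sum over valid woman counts:
C(5,4)C(8,2) = 140
C(5,5)C(8,1) = 8
Total: 140 + 8.

Final answer: 148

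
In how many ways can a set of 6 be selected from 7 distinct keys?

C(7,6) = 7!/(6! x (7-6)!).

Final answer: C(7,6) = 7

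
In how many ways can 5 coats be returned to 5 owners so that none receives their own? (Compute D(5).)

Derangements satisfy D(n) = (n-1)(D(n-1) + D(n-2)), starting from D(0)=1, D(1)=0.
D(2) = 1 x (0 + 1) = 1
D(3) = 2 x (1 + 0) = 2
D(4) = 3 x (2 + 1) = 9
D(5) = 4 x (D(4) + D(3)) = 4 x (9 + 2)

Final answer: D(5) = 44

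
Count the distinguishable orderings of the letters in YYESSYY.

Letters (E:1, S:2, Y:4). Total letters: 7.
Permutations = 7!/(4! x 2!).

Final answer: 105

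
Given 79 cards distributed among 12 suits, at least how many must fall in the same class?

By pigeonhole with 79 objects and 12 categories: ceiling(79/12).

Final answer: 7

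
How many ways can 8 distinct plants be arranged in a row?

The number of ways to arrange 8 distinct objects is 8!.

Final answer: 8! = 40320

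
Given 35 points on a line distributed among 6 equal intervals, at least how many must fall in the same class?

By pigeonhole with 35 objects and 6 categories: ceiling(35/6).

Final answer: 6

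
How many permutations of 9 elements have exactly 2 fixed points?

Choose which 2 elements are fixed: C(9,2) = 36.
Derange the remaining 7 using D(j) = (j-1)(D(j-1) + D(j-2)), D(0)=1, D(1)=0: D(2)=1, D(3)=2, D(4)=9, D(5)=44, D(6)=265, D(7)=1854.
Total: 36 x 1854.

Final answer: C(9,2) D(7) = 66744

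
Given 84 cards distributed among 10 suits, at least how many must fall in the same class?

By pigeonhole with 84 objects and 10 categories: ceiling(84/10).

Final answer: 9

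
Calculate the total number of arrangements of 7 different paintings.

The number of ways to arrange 7 distinct objects is 7!.

Final answer: 7! = 5040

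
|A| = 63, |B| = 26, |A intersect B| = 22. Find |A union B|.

|A union B| = |A| + |B| - |A intersect B| = 63 + 26 - 22.

Final answer: 67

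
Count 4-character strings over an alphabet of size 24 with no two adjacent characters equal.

First character: 24 choices. Each subsequent: 23 choices (must differ from the previous one).
Total: 24 x 23^3.

Final answer: 24 x 23^{3} = 292008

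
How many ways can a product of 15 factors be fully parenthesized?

This is a standard Catalan-number count: the answer is C_n. Here n = 15 - 1 = 14.
C_n = (2n)!/(n!(n+1)!), so C_{14} = 28!/(14! x 15!) = C(28,14)/15 = 40116600/15.

Final answer: C_{14} = 2674440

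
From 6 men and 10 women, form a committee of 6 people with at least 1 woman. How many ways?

Sum over valid woman counts:
C(10,1)C(6,5) = 60
C(10,2)C(6,4) = 675
C(10,3)C(6,3) = 2400
C(10,4)C(6,2) = 3150
C(10,5)C(6,1) = 1512
C(10,6)C(6,0) = 210
Total: 60 + 675 + 2400 + 3150 + 1512 + 210.

Final answer: 8007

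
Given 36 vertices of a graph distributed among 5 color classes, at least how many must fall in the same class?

By pigeonhole with 36 objects and 5 categories: ceiling(36/5).

Final answer: 8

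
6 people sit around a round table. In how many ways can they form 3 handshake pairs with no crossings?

This is a standard Catalan-number count: the answer is C_n. Here n = 6/2 = 3.
C_n = C(2n,n) - C(2n,n+1), so C_{3} = C(6,3) - C(6,4) = 20 - 15.

Final answer: C_{3} = 5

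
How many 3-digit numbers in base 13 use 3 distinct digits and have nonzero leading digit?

The leading digit has 12 choices (anything but zero); the next has 12 (anything but the first), then 11, and so on, one fewer each time.
Total: 12 x 12 x 11.

Final answer: 1584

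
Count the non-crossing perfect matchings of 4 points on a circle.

This is a standard Catalan-number count: the answer is C_n. Here n = 4/2 = 2.
C_n = C(2n,n)/(n+1), so C_{2} = C(4,2)/3 = 6/3.

Final answer: C_{2} = 2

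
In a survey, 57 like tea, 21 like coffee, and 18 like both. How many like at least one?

|A union B| = |A| + |B| - |A intersect B| = 57 + 21 - 18.

Final answer: 60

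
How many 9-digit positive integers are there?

The leading digit cannot be 0 (9 options); the other 8 digits can be anything (10 options each).
Total: 9 x 10^8.

Final answer: 900000000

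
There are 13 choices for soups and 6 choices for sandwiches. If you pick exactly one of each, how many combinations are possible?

By the multiplication principle: 13 x 6.

Final answer: 78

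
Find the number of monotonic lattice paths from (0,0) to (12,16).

Each path has 12 right steps and 16 up steps in some order (28 steps total).
Choose which 16 of the 28 steps are up: C(28,16).

Final answer: C(28,16) = 30421755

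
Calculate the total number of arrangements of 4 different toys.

The number of ways to arrange 4 distinct objects is 4!.

Final answer: 4! = 24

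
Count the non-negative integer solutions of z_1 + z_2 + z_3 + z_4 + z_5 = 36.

Stars and bars with 36 stars and 4 bars:
C(36+5-1, 5-1) = C(40,4).

Final answer: C(40,4) = 91390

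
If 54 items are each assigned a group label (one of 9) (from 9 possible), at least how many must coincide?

There are 9 possible values for group label (one of 9). With 54 items and 9 categories, by pigeonhole: ceiling(54/9).

Final answer: 6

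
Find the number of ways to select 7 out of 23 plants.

C(23,7) = 23!/(7! x (23-7)!).

Final answer: C(23,7) = 245157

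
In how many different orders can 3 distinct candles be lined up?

The number of ways to arrange 3 distinct objects is 3!.

Final answer: 3! = 6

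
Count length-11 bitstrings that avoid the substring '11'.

Classify by the final bit: ...0 gives a(n-1) strings, ...01 gives a(n-2) strings. Thus a(n) = a(n-1) + a(n-2) with a(1)=2, a(2)=3.
Iterating the recurrence: a(1)=2, a(2)=3, a(3)=5, a(4)=8, a(5)=13, a(6)=21, a(7)=34, a(8)=55, a(9)=89, a(10)=144, a(11)=233.

Final answer: 233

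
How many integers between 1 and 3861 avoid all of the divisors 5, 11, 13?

|div by 5|=772, |div by 11|=351, |div by 13|=297.
|div by 5&11|=70, |div by 5&13|=59, |div by 11&13|=27, |div by all|=5.
By inclusion-exclusion, divisible by at least one: 772+351+297-70-59-27+5 = 1269.
Not divisible by any: 3861 - 1269.

Final answer: 2592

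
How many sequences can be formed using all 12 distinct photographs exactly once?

The number of ways to arrange 12 distinct objects is 12!.

Final answer: 12! = 479001600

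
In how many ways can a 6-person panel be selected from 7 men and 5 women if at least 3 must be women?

Sum over valid woman counts:
C(5,3)C(7,3) = 350
C(5,4)C(7,2) = 105
C(5,5)C(7,1) = 7
Total: 350 + 105 + 7.

Final answer: 462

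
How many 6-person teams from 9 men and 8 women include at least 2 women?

Sum over valid woman counts:
C(8,2)C(9,4) = 3528
C(8,3)C(9,3) = 4704
C(8,4)C(9,2) = 2520
C(8,5)C(9,1) = 504
C(8,6)C(9,0) = 28
Total: 3528 + 4704 + 2520 + 504 + 28.

Final answer: 11284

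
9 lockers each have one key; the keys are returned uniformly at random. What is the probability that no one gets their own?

D(n) = (n-1)(D(n-1) + D(n-2)), D(0)=1, D(1)=0.
Building up: D(2)=1, D(3)=2, D(4)=9, D(5)=44, D(6)=265, D(7)=1854, D(8)=14833, D(9)=133496.
Total arrangements: 9! = 362880.
Probability = D(9)/9! = 16687/45360.

Final answer: D(9)/9! = 133496/362880 = 0.367879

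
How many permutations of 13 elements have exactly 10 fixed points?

Choose which 10 elements are fixed: C(13,10) = 286.
Derange the remaining 3 using D(j) = (j-1)(D(j-1) + D(j-2)), D(0)=1, D(1)=0: D(2)=1, D(3)=2.
Total: 286 x 2.

Final answer: C(13,10) D(3) = 572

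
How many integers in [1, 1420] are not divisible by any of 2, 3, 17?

|div by 2|=710, |div by 3|=473, |div by 17|=83.
|div by 2&3|=236, |div by 2&17|=41, |div by 3&17|=27, |div by all|=13.
By inclusion-exclusion, divisible by at least one: 710+473+83-236-41-27+13 = 975.
Not divisible by any: 1420 - 975.

Final answer: 445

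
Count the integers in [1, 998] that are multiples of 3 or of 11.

Multiples of 3: 332. Multiples of 11: 90. Of both (lcm=33): 30.
By inclusion-exclusion: 332 + 90 - 30.

Final answer: 392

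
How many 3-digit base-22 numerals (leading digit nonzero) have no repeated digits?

The leading digit has 21 choices (anything but zero); the next has 21 (anything but the first), then 20, and so on, one fewer each time.
Total: 21 x 21 x 20.

Final answer: 8820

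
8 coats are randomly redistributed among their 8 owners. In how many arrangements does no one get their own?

D(n) = (n-1)(D(n-1) + D(n-2)), D(0)=1, D(1)=0.
D(2) = 1 x (0 + 1) = 1
D(3) = 2 x (1 + 0) = 2
D(4) = 3 x (2 + 1) = 9
D(5) = 4 x (9 + 2) = 44
D(6) = 5 x (44 + 9) = 265
D(7) = 6 x (265 + 44) = 1854
D(8) = 7 x (D(7) + D(6)) = 7 x (1854 + 265)

Final answer: D(8) = 14833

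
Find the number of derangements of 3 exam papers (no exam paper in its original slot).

D(n) = (n-1)(D(n-1) + D(n-2)), D(0)=1, D(1)=0.
D(2) = 1 x (0 + 1) = 1
D(3) = 2 x (D(2) + D(1)) = 2 x (1 + 0)

Final answer: D(3) = 2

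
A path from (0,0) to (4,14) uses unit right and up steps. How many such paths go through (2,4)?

Paths (0,0)->(2,4): C(6,4) = 15.
Paths (2,4)->(4,14): C(12,10) = 66.
By multiplication principle: 15 x 66.

Final answer: 990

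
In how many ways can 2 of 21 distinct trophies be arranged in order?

P(21,2) = 21!/(21-2)! = 21!/19!.

Final answer: P(21,2) = 420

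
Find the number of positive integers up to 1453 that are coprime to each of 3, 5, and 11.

|div by 3|=484, |div by 5|=290, |div by 11|=132.
|div by 3&5|=96, |div by 3&11|=44, |div by 5&11|=26, |div by all|=8.
By inclusion-exclusion, divisible by at least one: 484+290+132-96-44-26+8 = 748.
Not divisible by any: 1453 - 748.

Final answer: 705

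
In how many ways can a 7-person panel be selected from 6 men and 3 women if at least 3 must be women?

Sum over valid woman counts:
C(3,3)C(6,4).

Final answer: 15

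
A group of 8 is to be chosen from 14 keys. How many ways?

C(14,8) = 14!/(8! x (14-8)!).

Final answer: C(14,8) = 3003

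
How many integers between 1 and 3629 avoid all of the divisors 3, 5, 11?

|div by 3|=1209, |div by 5|=725, |div by 11|=329.
|div by 3&5|=241, |div by 3&11|=109, |div by 5&11|=65, |div by all|=21.
By inclusion-exclusion, divisible by at least one: 1209+725+329-241-109-65+21 = 1869.
Not divisible by any: 3629 - 1869.

Final answer: 1760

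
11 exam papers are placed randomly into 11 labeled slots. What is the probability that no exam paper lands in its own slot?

Use the recurrence D(n) = (n-1)(D(n-1) + D(n-2)) with D(0)=1, D(1)=0.
Building up: D(2)=1, D(3)=2, D(4)=9, D(5)=44, D(6)=265, D(7)=1854, D(8)=14833, D(9)=133496, D(10)=1334961, D(11)=14684570.
Total arrangements: 11! = 39916800.
Probability = D(11)/11! = 1468457/3991680.

Final answer: D(11)/11! = 14684570/39916800 = 0.367879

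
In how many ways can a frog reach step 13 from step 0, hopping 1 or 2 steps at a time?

Let f(n) be the number of climbs. Removing the last move (1 or 2 steps) gives f(n) = f(n-1) + f(n-2); base cases f(1)=1, f(2)=2.
Building up term by term: f(1)=1, f(2)=2, f(3)=3, f(4)=5, f(5)=8, f(6)=13, f(7)=21, f(8)=34, f(9)=55, f(10)=89, f(11)=144, f(12)=233, f(13)=377.

Final answer: 377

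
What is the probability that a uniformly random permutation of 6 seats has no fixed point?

D(n) = (n-1)(D(n-1) + D(n-2)), D(0)=1, D(1)=0.
Building up: D(2)=1, D(3)=2, D(4)=9, D(5)=44, D(6)=265.
Total arrangements: 6! = 720.
Probability = D(6)/6! = 53/144.

Final answer: D(6)/6! = 265/720 = 0.368056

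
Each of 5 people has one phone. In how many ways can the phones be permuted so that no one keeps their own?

Use the recurrence D(n) = (n-1)(D(n-1) + D(n-2)) with D(0)=1, D(1)=0.
D(2) = 1 x (0 + 1) = 1
D(3) = 2 x (1 + 0) = 2
D(4) = 3 x (2 + 1) = 9
D(5) = 4 x (D(4) + D(3)) = 4 x (9 + 2)

Final answer: D(5) = 44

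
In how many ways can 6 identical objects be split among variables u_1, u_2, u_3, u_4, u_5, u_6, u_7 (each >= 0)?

Stars and bars with 6 stars and 6 bars:
C(6+7-1, 7-1) = C(12,6).

Final answer: C(12,6) = 924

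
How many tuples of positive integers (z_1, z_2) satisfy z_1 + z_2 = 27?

Substitute z'_i = z_i - 1 (so z'_i >= 0). Then sum z'_i = 27 - 2 = 25.
Stars and bars: C(25+2-1, 2-1) = C(26,1).

Final answer: C(26,1) = 26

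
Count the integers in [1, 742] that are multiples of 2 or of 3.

Multiples of 2: 371. Multiples of 3: 247. Of both (lcm=6): 123.
By inclusion-exclusion: 371 + 247 - 123.

Final answer: 495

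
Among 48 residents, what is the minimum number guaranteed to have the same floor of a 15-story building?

There are 15 possible values for floor of a 15-story building. With 48 residents and 15 categories, by pigeonhole: ceiling(48/15).

Final answer: 4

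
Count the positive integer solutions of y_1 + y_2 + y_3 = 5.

Substitute y'_i = y_i - 1 (so y'_i >= 0). Then sum y'_i = 5 - 3 = 2.
Stars and bars: C(2+3-1, 3-1) = C(4,2).

Final answer: C(4,2) = 6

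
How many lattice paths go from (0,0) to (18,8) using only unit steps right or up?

Each path has 18 right steps and 8 up steps in some order (26 steps total).
Choose which 8 of the 26 steps are up: C(26,8).

Final answer: C(26,8) = 1562275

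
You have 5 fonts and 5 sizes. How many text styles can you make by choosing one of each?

By the multiplication principle: 5 x 5.

Final answer: 25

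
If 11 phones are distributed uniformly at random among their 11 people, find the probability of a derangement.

Use the recurrence D(n) = (n-1)(D(n-1) + D(n-2)) with D(0)=1, D(1)=0.
Building up: D(2)=1, D(3)=2, D(4)=9, D(5)=44, D(6)=265, D(7)=1854, D(8)=14833, D(9)=133496, D(10)=1334961, D(11)=14684570.
Total arrangements: 11! = 39916800.
Probability = D(11)/11! = 1468457/3991680.

Final answer: D(11)/11! = 14684570/39916800 = 0.367879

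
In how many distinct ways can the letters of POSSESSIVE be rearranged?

Letters (E:2, I:1, O:1, P:1, S:4, V:1). Total letters: 10.
Permutations = 10!/(4! x 2!).

Final answer: 75600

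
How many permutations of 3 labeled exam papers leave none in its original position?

Derangements satisfy D(n) = (n-1)(D(n-1) + D(n-2)), starting from D(0)=1, D(1)=0.
D(2) = 1 x (0 + 1) = 1
D(3) = 2 x (D(2) + D(1)) = 2 x (1 + 0)

Final answer: D(3) = 2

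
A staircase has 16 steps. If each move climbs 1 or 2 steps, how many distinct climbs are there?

Condition on the final move: it is a 1-step (f(n-1) ways to get there) or a 2-step (f(n-2) ways), so f(n) = f(n-1) + f(n-2), with f(1)=1, f(2)=2.
Building up term by term: f(1)=1, f(2)=2, f(3)=3, f(4)=5, f(5)=8, f(6)=13, f(7)=21, f(8)=34, f(9)=55, f(10)=89, f(11)=144, f(12)=233, f(13)=377, f(14)=610, f(15)=987, f(16)=1597.

Final answer: 1597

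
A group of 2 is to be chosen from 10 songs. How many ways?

C(10,2) = 10!/(2! x (10-2)!).

Final answer: C(10,2) = 45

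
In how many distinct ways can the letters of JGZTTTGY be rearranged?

Letters (G:2, J:1, T:3, Y:1, Z:1). Total letters: 8.
Permutations = 8!/(3! x 2!).

Final answer: 3360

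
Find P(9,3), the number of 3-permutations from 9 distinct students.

P(9,3) = 9!/(9-3)! = 9!/6!.

Final answer: P(9,3) = 504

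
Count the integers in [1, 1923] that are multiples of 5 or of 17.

Multiples of 5: 384. Multiples of 17: 113. Of both (lcm=85): 22.
By inclusion-exclusion: 384 + 113 - 22.

Final answer: 475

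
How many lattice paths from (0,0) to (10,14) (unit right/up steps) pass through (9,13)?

Paths (0,0)->(9,13): C(22,13) = 497420.
Paths (9,13)->(10,14): C(2,1) = 2.
By multiplication principle: 497420 x 2.

Final answer: 994840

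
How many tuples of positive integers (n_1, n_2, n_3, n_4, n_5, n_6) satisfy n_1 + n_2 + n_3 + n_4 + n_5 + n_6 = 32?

Substitute n'_i = n_i - 1 (so n'_i >= 0). Then sum n'_i = 32 - 6 = 26.
Stars and bars: C(26+6-1, 6-1) = C(31,5).

Final answer: C(31,5) = 169911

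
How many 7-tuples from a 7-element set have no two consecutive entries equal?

First character: 7 choices. Each subsequent: 6 choices (must differ from the previous one).
Total: 7 x 6^6.

Final answer: 7 x 6^{6} = 326592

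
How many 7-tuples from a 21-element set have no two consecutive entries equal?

Let g(n) count such strings. g(1) = 21, and each valid string of length n-1 extends in 20 ways (any symbol but the last), so g(n) = 20 g(n-1).
Total: g(7) = 21 x 20^6.

Final answer: 21 x 20^{6} = 1344000000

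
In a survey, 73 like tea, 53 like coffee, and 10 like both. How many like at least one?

|A union B| = |A| + |B| - |A intersect B| = 73 + 53 - 10.

Final answer: 116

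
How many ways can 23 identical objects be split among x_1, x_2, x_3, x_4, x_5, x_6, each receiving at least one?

Substitute x'_i = x_i - 1 (so x'_i >= 0). Then sum x'_i = 23 - 6 = 17.
Stars and bars: C(17+6-1, 6-1) = C(22,5).

Final answer: C(22,5) = 26334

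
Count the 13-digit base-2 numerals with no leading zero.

In base 2, the leading digit has 1 choices (1..1); each of the remaining 12 digits has 2 choices.
Total: 1 x 2^12.

Final answer: 4096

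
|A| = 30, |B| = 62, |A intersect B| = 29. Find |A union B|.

|A union B| = |A| + |B| - |A intersect B| = 30 + 62 - 29.

Final answer: 63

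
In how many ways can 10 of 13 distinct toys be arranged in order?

P(13,10) = 13!/(13-10)! = 13!/3!.

Final answer: P(13,10) = 1037836800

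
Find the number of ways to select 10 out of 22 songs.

C(22,10) = 22!/(10! x 12!).

Final answer: \binom{22}{10} = 646646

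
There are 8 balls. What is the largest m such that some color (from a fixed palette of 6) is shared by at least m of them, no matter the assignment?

There are 6 possible values for color (from a fixed palette of 6). With 8 balls and 6 categories, by pigeonhole: ceiling(8/6).

Final answer: 2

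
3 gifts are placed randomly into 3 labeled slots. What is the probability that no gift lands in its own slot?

Derangements satisfy D(n) = (n-1)(D(n-1) + D(n-2)), starting from D(0)=1, D(1)=0.
Building up: D(2)=1, D(3)=2.
Total arrangements: 3! = 6.
Probability = D(3)/3! = 1/3.

Final answer: D(3)/3! = 2/6 = 0.333333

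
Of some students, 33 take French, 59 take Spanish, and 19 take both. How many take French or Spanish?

|A union B| = |A| + |B| - |A intersect B| = 33 + 59 - 19.

Final answer: 73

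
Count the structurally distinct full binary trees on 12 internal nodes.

This is counted by the nth Catalan number C_n. Here n = 12.
C_n = (2n)!/(n!(n+1)!), so C_{12} = 24!/(12! x 13!) = C(24,12)/13 = 2704156/13.

Final answer: C_{12} = 208012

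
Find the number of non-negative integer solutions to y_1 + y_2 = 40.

Stars and bars with 40 stars and 1 bars:
C(40+2-1, 2-1) = C(41,1).

Final answer: C(41,1) = 41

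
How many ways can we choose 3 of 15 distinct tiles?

C(15,3) = 15!/(3! x (15-3)!).

Final answer: C(15,3) = 455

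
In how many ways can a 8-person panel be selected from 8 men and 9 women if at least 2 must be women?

Sum over valid woman counts:
C(9,2)C(8,6) = 1008
C(9,3)C(8,5) = 4704
C(9,4)C(8,4) = 8820
C(9,5)C(8,3) = 7056
C(9,6)C(8,2) = 2352
C(9,7)C(8,1) = 288
C(9,8)C(8,0) = 9
Total: 1008 + 4704 + 8820 + 7056 + 2352 + 288 + 9.

Final answer: 24237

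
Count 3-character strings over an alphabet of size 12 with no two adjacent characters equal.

First character: 12 choices. Each subsequent: 11 choices (must differ from the previous one).
Total: 12 x 11^2.

Final answer: 12 x 11^{2} = 1452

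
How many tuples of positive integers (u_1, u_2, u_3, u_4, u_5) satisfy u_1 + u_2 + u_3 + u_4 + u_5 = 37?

Substitute u'_i = u_i - 1 (so u'_i >= 0). Then sum u'_i = 37 - 5 = 32.
Stars and bars: C(32+5-1, 5-1) = C(36,4).

Final answer: C(36,4) = 58905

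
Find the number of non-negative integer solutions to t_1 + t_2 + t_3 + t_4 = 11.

Stars and bars with 11 stars and 3 bars:
C(11+4-1, 4-1) = C(14,3).

Final answer: C(14,3) = 364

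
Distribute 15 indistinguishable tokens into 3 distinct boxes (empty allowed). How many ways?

Stars and bars: C(n+k-1, k-1) = C(17,2).

Final answer: C(17,2) = 136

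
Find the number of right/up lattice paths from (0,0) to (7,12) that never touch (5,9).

Total paths to (7,12): C(19,12) = 50388.
Paths through (5,9): C(14,9) x C(5,3) = 20020.
Avoiding (5,9): 50388 - 20020.

Final answer: 30368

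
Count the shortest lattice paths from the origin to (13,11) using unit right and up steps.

Each path has 13 right steps and 11 up steps in some order (24 steps total).
Choose which 11 of the 24 steps are up: C(24,11).

Final answer: C(24,11) = 2496144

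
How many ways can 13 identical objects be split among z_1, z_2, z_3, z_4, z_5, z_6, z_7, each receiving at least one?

Substitute z'_i = z_i - 1 (so z'_i >= 0). Then sum z'_i = 13 - 7 = 6.
Stars and bars: C(6+7-1, 7-1) = C(12,6).

Final answer: C(12,6) = 924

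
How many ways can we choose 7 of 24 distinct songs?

C(24,7) = 24!/(7! x (24-7)!).

Final answer: C(24,7) = 346104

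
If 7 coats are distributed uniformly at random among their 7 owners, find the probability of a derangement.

D(n) = (n-1)(D(n-1) + D(n-2)), D(0)=1, D(1)=0.
Building up: D(2)=1, D(3)=2, D(4)=9, D(5)=44, D(6)=265, D(7)=1854.
Total arrangements: 7! = 5040.
Probability = D(7)/7! = 103/280.

Final answer: D(7)/7! = 1854/5040 = 0.367857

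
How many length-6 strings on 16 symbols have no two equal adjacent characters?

First character: 16 choices. Each subsequent: 15 choices (must differ from the previous one).
Total: 16 x 15^5.

Final answer: 16 x 15^{5} = 12150000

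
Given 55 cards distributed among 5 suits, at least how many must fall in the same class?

By pigeonhole with 55 objects and 5 categories: ceiling(55/5).

Final answer: 11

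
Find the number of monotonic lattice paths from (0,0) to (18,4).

Each path has 18 right steps and 4 up steps in some order (22 steps total).
Choose which 4 of the 22 steps are up: C(22,4).

Final answer: C(22,4) = 7315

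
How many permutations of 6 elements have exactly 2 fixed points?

Choose which 2 elements are fixed: C(6,2) = 15.
Derange the remaining 4 using D(j) = (j-1)(D(j-1) + D(j-2)), D(0)=1, D(1)=0: D(2)=1, D(3)=2, D(4)=9.
Total: 15 x 9.

Final answer: C(6,2) D(4) = 135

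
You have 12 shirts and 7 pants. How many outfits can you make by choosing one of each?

By the multiplication principle: 12 x 7.

Final answer: 84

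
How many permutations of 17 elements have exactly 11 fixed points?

Choose which 11 elements are fixed: C(17,11) = 12376.
Derange the remaining 6 using D(j) = (j-1)(D(j-1) + D(j-2)), D(0)=1, D(1)=0: D(2)=1, D(3)=2, D(4)=9, D(5)=44, D(6)=265.
Total: 12376 x 265.

Final answer: C(17,11) D(6) = 3279640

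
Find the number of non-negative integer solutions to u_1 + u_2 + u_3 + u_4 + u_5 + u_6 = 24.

Stars and bars with 24 stars and 5 bars:
C(24+6-1, 6-1) = C(29,5).

Final answer: C(29,5) = 118755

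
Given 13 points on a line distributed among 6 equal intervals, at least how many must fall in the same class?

By pigeonhole with 13 objects and 6 categories: ceiling(13/6).

Final answer: 3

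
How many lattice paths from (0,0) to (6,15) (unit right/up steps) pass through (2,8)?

Paths (0,0)->(2,8): C(10,8) = 45.
Paths (2,8)->(6,15): C(11,7) = 330.
By multiplication principle: 45 x 330.

Final answer: 14850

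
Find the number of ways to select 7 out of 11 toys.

C(11,7) = 11!/(7! x (11-7)!).

Final answer: C(11,7) = 330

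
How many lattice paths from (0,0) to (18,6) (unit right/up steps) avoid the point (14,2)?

Total paths to (18,6): C(24,6) = 134596.
Paths through (14,2): C(16,2) x C(8,4) = 8400.
Avoiding (14,2): 134596 - 8400.

Final answer: 126196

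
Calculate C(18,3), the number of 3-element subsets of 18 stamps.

C(18,3) = 18!/(3! x (18-3)!).

Final answer: C(18,3) = 816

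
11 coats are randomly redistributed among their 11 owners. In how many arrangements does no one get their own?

Use the recurrence D(n) = (n-1)(D(n-1) + D(n-2)) with D(0)=1, D(1)=0.
D(2) = 1 x (0 + 1) = 1
D(3) = 2 x (1 + 0) = 2
D(4) = 3 x (2 + 1) = 9
D(5) = 4 x (9 + 2) = 44
D(6) = 5 x (44 + 9) = 265
D(7) = 6 x (265 + 44) = 1854
D(8) = 7 x (1854 + 265) = 14833
D(9) = 8 x (14833 + 1854) = 133496
D(10) = 9 x (133496 + 14833) = 1334961
D(11) = 10 x (D(10) + D(9)) = 10 x (1334961 + 133496)

Final answer: D(11) = 14684570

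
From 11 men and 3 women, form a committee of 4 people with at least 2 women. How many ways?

Sum over valid woman counts:
C(3,2)C(11,2) = 165
C(3,3)C(11,1) = 11
Total: 165 + 11.

Final answer: 176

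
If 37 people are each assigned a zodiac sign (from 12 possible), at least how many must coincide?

There are 12 possible values for zodiac sign. With 37 people and 12 categories, by pigeonhole: ceiling(37/12).

Final answer: 4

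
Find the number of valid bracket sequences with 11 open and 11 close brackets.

This is counted by the nth Catalan number C_n. Here n = 11 (pairs).
Using C_0 = 1 and C_(k+1) = C_k x 2(2k+1)/(k+2), build up term by term: C_1=1, C_2=2, C_3=5, C_4=14, C_5=42, C_6=132, C_7=429, C_8=1430, C_9=4862, C_10=16796, C_11=58786.

Final answer: C_{11} = 58786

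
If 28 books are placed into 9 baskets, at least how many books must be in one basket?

By the pigeonhole principle: ceiling(28/9).

Final answer: 4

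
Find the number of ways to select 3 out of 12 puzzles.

C(12,3) = 12!/(3! x (12-3)!).

Final answer: C(12,3) = 220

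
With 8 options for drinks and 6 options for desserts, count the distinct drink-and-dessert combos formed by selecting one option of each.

By the multiplication principle: 8 x 6.

Final answer: 48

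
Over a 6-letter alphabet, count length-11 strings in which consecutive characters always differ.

Let g(n) count such strings. g(1) = 6, and each valid string of length n-1 extends in 5 ways (any symbol but the last), so g(n) = 5 g(n-1).
Total: g(11) = 6 x 5^10.

Final answer: 6 x 5^{10} = 58593750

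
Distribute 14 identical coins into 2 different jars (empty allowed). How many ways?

Stars and bars: C(n+k-1, k-1) = C(15,1).

Final answer: C(15,1) = 15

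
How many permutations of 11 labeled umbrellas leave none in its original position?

Derangements satisfy D(n) = (n-1)(D(n-1) + D(n-2)), starting from D(0)=1, D(1)=0.
D(2) = 1 x (0 + 1) = 1
D(3) = 2 x (1 + 0) = 2
D(4) = 3 x (2 + 1) = 9
D(5) = 4 x (9 + 2) = 44
D(6) = 5 x (44 + 9) = 265
D(7) = 6 x (265 + 44) = 1854
D(8) = 7 x (1854 + 265) = 14833
D(9) = 8 x (14833 + 1854) = 133496
D(10) = 9 x (133496 + 14833) = 1334961
D(11) = 10 x (D(10) + D(9)) = 10 x (1334961 + 133496)

Final answer: D(11) = 14684570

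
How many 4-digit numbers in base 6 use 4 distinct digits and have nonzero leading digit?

First digit: 5 (nonzero). Second: 5 (not first). Third: 4, etc.
Total: 5 x 5 x 4 x 3.

Final answer: 300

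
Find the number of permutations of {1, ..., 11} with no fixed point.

D(n) = (n-1)(D(n-1) + D(n-2)), D(0)=1, D(1)=0.
D(2) = 1 x (0 + 1) = 1
D(3) = 2 x (1 + 0) = 2
D(4) = 3 x (2 + 1) = 9
D(5) = 4 x (9 + 2) = 44
D(6) = 5 x (44 + 9) = 265
D(7) = 6 x (265 + 44) = 1854
D(8) = 7 x (1854 + 265) = 14833
D(9) = 8 x (14833 + 1854) = 133496
D(10) = 9 x (133496 + 14833) = 1334961
D(11) = 10 x (D(10) + D(9)) = 10 x (1334961 + 133496)

Final answer: D(11) = 14684570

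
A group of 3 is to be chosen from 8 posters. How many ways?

C(8,3) = 8!/(3! x 5!).

Final answer: \binom{8}{3} = 56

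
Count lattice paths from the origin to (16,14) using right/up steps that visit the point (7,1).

Paths (0,0)->(7,1): C(8,1) = 8.
Paths (7,1)->(16,14): C(22,13) = 497420.
By multiplication principle: 8 x 497420.

Final answer: 3979360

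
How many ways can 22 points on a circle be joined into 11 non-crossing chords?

This is a standard Catalan-number count: the answer is C_n. Here n = 22/2 = 11.
C_n = (2n)!/(n!(n+1)!), so C_{11} = 22!/(11! x 12!) = C(22,11)/12 = 705432/12.

Final answer: C_{11} = 58786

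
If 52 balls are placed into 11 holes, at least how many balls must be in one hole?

By the pigeonhole principle: ceiling(52/11).

Final answer: 5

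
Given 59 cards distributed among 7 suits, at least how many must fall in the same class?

By pigeonhole with 59 objects and 7 categories: ceiling(59/7).

Final answer: 9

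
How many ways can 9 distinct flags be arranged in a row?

The number of ways to arrange 9 distinct objects is 9!.

Final answer: 9! = 362880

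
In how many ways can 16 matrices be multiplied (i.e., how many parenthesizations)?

The structures are counted by the Catalan number C_n. Here n = 16 - 1 = 15.
C_n = C(2n,n)/(n+1), so C_{15} = C(30,15)/16 = 155117520/16.

Final answer: C_{15} = 9694845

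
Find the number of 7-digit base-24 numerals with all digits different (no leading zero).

First digit: 23 (nonzero). Second: 23 (not first). Third: 22, etc.
Total: 23 x 23 x 22 x 21 x 20 x 19 x 18.

Final answer: 1671682320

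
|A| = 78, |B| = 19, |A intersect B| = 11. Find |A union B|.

|A union B| = |A| + |B| - |A intersect B| = 78 + 19 - 11.

Final answer: 86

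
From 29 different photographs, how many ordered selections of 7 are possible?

P(29,7) = 29!/(29-7)! = 29!/22!.

Final answer: P(29,7) = 7866331200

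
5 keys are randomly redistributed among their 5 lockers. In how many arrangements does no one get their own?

Use the recurrence D(n) = (n-1)(D(n-1) + D(n-2)) with D(0)=1, D(1)=0.
D(2) = 1 x (0 + 1) = 1
D(3) = 2 x (1 + 0) = 2
D(4) = 3 x (2 + 1) = 9
D(5) = 4 x (D(4) + D(3)) = 4 x (9 + 2)

Final answer: D(5) = 44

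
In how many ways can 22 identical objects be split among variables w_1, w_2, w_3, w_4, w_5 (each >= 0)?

Stars and bars with 22 stars and 4 bars:
C(22+5-1, 5-1) = C(26,4).

Final answer: C(26,4) = 14950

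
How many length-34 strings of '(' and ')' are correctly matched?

The structures are counted by the Catalan number C_n. Here n = 17 (pairs).
C_n = C(2n,n) - C(2n,n+1), so C_{17} = C(34,17) - C(34,18) = 2333606220 - 2203961430.

Final answer: C_{17} = 129644790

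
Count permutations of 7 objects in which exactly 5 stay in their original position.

Choose which 5 elements are fixed: C(7,5) = 21.
Derange the remaining 2 using D(j) = (j-1)(D(j-1) + D(j-2)), D(0)=1, D(1)=0: D(2)=1.
Total: 21 x 1.

Final answer: C(7,5) D(2) = 21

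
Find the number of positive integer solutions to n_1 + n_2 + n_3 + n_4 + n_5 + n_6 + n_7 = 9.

Substitute n'_i = n_i - 1 (so n'_i >= 0). Then sum n'_i = 9 - 7 = 2.
Stars and bars: C(2+7-1, 7-1) = C(8,6).

Final answer: C(8,6) = 28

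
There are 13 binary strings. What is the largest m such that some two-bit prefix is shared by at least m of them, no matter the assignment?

There are 4 possible values for two-bit prefix. With 13 binary strings and 4 categories, by pigeonhole: ceiling(13/4).

Final answer: 4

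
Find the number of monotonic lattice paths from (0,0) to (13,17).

Each path has 13 right steps and 17 up steps in some order (30 steps total).
Choose which 17 of the 30 steps are up: C(30,17).

Final answer: C(30,17) = 119759850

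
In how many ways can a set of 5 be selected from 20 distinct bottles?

C(20,5) = 20!/(5! x 15!).

Final answer: \binom{20}{5} = 15504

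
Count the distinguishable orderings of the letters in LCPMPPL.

Letters (C:1, L:2, M:1, P:3). Total letters: 7.
Permutations = 7!/(3! x 2!).

Final answer: 420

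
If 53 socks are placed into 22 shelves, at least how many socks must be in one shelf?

By the pigeonhole principle: ceiling(53/22).

Final answer: 3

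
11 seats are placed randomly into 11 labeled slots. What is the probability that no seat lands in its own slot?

D(n) = (n-1)(D(n-1) + D(n-2)), D(0)=1, D(1)=0.
Building up: D(2)=1, D(3)=2, D(4)=9, D(5)=44, D(6)=265, D(7)=1854, D(8)=14833, D(9)=133496, D(10)=1334961, D(11)=14684570.
Total arrangements: 11! = 39916800.
Probability = D(11)/11! = 1468457/3991680.

Final answer: D(11)/11! = 14684570/39916800 = 0.367879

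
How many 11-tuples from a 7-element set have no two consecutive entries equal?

First character: 7 choices. Each subsequent: 6 choices (must differ from the previous one).
Total: 7 x 6^10.

Final answer: 7 x 6^{10} = 423263232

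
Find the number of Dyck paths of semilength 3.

Total monotonic paths to (3,3): C(6,3) = 20.
Reflecting each bad path at its first crossing gives a bijection with paths to (2,4): C(6,4) = 15.
Valid Dyck paths: 20 - 15.
(Check: C(6,3) - C(6,4) = C(6,3)/4, the Catalan number C_{3}.)

Final answer: C_{3} = 5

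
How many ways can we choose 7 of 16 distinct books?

C(16,7) = 16!/(7! x 9!).

Final answer: \binom{16}{7} = 11440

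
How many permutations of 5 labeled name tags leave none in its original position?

Derangements satisfy D(n) = (n-1)(D(n-1) + D(n-2)), starting from D(0)=1, D(1)=0.
D(2) = 1 x (0 + 1) = 1
D(3) = 2 x (1 + 0) = 2
D(4) = 3 x (2 + 1) = 9
D(5) = 4 x (D(4) + D(3)) = 4 x (9 + 2)

Final answer: D(5) = 44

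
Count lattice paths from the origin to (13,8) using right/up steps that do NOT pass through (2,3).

Total paths to (13,8): C(21,8) = 203490.
Paths through (2,3): C(5,3) x C(16,5) = 43680.
Avoiding (2,3): 203490 - 43680.

Final answer: 159810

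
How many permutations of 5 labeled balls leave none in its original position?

Use the recurrence D(n) = (n-1)(D(n-1) + D(n-2)) with D(0)=1, D(1)=0.
D(2) = 1 x (0 + 1) = 1
D(3) = 2 x (1 + 0) = 2
D(4) = 3 x (2 + 1) = 9
D(5) = 4 x (D(4) + D(3)) = 4 x (9 + 2)

Final answer: D(5) = 44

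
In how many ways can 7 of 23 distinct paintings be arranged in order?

P(23,7) = 23!/(23-7)! = 23!/16!.

Final answer: P(23,7) = 1235591280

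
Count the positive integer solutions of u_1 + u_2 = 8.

Substitute u'_i = u_i - 1 (so u'_i >= 0). Then sum u'_i = 8 - 2 = 6.
Stars and bars: C(6+2-1, 2-1) = C(7,1).

Final answer: C(7,1) = 7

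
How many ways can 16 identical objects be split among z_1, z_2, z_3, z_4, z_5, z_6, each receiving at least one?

Substitute z'_i = z_i - 1 (so z'_i >= 0). Then sum z'_i = 16 - 6 = 10.
Stars and bars: C(10+6-1, 6-1) = C(15,5).

Final answer: C(15,5) = 3003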